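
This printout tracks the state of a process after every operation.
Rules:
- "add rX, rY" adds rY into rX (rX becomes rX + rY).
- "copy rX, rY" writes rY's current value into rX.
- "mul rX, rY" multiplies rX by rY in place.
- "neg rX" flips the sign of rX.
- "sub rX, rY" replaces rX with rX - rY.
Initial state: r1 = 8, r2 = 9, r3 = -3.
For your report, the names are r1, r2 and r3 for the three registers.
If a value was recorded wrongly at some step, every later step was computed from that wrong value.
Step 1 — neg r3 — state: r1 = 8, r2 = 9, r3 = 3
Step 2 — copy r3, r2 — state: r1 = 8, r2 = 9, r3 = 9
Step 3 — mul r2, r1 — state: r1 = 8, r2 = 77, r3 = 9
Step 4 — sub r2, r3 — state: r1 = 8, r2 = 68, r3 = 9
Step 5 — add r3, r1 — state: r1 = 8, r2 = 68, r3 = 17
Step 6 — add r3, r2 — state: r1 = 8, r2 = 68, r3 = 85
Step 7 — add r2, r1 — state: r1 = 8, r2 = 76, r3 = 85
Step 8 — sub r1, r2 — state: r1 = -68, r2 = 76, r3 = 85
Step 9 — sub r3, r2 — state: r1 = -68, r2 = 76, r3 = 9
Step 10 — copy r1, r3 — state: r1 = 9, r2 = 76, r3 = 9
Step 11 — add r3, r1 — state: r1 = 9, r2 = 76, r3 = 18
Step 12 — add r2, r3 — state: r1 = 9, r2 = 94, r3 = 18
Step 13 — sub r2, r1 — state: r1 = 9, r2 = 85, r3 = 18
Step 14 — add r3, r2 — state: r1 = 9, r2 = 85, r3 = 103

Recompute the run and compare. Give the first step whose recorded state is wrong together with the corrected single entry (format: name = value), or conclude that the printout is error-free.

step 3, r2 = 72

1. r3 = -(-3) = 3 (consistent with the printout)
2. r3 = 9 (same as recorded)
3. r2 = 9 * 8 = 72 (not what was recorded)
The audit stops at step 3: the recorded entry is wrong and should be r2 = 72.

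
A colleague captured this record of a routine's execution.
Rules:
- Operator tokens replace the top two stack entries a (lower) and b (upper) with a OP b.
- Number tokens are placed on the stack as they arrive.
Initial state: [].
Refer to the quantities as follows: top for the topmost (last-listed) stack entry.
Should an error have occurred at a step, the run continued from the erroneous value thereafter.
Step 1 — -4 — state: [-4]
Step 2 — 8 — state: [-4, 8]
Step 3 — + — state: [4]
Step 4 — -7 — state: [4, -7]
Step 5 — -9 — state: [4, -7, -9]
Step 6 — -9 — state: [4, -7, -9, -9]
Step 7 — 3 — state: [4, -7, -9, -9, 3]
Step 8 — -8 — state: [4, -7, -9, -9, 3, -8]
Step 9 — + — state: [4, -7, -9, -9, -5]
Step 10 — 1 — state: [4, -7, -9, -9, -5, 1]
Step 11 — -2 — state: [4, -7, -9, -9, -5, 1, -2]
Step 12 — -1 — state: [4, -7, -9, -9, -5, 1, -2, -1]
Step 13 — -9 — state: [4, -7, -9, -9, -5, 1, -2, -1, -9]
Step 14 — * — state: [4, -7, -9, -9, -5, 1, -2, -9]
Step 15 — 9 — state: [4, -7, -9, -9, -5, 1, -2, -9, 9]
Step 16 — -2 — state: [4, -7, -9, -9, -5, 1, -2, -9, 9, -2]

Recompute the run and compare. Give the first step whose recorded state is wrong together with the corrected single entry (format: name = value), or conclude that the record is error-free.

step 14, top = 9

Step 1: push -4: top = -4 — no discrepancy.
Step 2: push 8: top = 8 — agrees with the record.
Step 3: -4 + 8 = 4 — matches.
Step 4: push -7: top = -7 — verified.
Step 5: push -9: top = -9 — verified.
Step 6: push -9: top = -9 — matches.
Step 7: push 3: top = 3 — no discrepancy.
Step 8: push -8: top = -8 — agrees with the record.
Step 9: 3 + -8 = -5 — confirmed correct.
Step 10: push 1: top = 1 — exactly as logged.
Step 11: push -2: top = -2 — in agreement.
Step 12: push -1: top = -1 — agrees with the record.
Step 13: push -9: top = -9 — agrees with the record.
Step 14: -1 * -9 = 9 — a discrepancy with the record.
That makes step 14 the first incorrect line — top = 9 is what it should show.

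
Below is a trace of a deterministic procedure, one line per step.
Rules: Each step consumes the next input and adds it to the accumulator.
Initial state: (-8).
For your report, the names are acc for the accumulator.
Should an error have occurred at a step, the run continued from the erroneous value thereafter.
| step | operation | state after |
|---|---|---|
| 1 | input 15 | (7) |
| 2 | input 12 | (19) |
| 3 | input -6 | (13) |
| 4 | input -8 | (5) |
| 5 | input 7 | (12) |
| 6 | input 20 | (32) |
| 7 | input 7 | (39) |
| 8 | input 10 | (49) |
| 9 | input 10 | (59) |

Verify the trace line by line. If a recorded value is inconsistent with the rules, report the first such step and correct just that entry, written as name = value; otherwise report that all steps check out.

Step 1: acc = -8 + 15 = 7 — in agreement.
Step 2: acc = 7 + 12 = 19 — agrees with the trace.
Step 3: acc = 19 + -6 = 13 — same as recorded.
Step 4: acc = 13 + -8 = 5 — no discrepancy.
Step 5: acc = 5 + 7 = 12 — confirmed correct.
Step 6: acc = 12 + 20 = 32 — confirmed correct.
Step 7: acc = 32 + 7 = 39 — agrees with the trace.
Step 8: acc = 39 + 10 = 49 — checks out.
Step 9: acc = 49 + 10 = 59 — agrees with the trace.
Every step is consistent.

no error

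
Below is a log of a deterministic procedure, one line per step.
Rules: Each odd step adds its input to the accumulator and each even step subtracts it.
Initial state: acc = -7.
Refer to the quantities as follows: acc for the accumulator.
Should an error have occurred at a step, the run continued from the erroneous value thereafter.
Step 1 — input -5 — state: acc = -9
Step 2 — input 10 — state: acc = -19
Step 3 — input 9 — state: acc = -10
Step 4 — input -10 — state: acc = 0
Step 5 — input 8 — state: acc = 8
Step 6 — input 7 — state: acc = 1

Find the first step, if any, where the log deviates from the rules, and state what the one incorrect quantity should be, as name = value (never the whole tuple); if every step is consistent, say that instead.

1. acc = -7 + -5 = -12 (the log has a different value)
So the first discrepancy is step 1, where the right value is acc = -12.

step 1, acc = -12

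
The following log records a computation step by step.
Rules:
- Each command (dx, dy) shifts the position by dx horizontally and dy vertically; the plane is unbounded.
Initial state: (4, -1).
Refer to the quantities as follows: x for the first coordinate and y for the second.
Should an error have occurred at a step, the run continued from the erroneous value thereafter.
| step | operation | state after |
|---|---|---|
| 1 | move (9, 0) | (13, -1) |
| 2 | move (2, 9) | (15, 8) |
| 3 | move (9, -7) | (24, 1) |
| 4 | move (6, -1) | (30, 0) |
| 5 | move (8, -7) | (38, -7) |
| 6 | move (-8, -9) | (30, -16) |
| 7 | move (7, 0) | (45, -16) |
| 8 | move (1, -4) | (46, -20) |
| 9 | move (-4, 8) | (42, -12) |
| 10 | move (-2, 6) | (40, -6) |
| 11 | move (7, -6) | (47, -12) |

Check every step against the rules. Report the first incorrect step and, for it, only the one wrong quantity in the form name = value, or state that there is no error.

step 7, x = 37

Recomputing the run from the initial state:
step 1: x = 13, y = -1
step 2: x = 15, y = 8
step 3: x = 24, y = 1
step 4: x = 30, y = 0
step 5: x = 38, y = -7
step 6: x = 30, y = -16
step 7: x = 37, y = -16
step 8: x = 38, y = -20
step 9: x = 34, y = -12
step 10: x = 32, y = -6
step 11: x = 39, y = -12
The first disagreement with the log is at step 7, where the value should be x = 37.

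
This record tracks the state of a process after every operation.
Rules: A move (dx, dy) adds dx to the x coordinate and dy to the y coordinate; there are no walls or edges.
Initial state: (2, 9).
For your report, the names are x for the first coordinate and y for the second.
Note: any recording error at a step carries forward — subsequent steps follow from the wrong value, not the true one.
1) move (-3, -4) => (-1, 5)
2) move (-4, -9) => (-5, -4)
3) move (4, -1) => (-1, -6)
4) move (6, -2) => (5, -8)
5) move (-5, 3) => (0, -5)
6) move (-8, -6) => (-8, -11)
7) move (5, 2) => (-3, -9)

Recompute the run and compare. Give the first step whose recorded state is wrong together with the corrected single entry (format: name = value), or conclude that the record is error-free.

step 3, y = -5

1. x = 2 + (-3) = -1, y = 9 + (-4) = 5 (same as recorded)
2. x = -1 + (-4) = -5, y = 5 + (-9) = -4 (matches)
3. x = -5 + (4) = -1, y = -4 + (-1) = -5 (first mismatch against the record)
First incorrect step: 3; the correct value is y = -5.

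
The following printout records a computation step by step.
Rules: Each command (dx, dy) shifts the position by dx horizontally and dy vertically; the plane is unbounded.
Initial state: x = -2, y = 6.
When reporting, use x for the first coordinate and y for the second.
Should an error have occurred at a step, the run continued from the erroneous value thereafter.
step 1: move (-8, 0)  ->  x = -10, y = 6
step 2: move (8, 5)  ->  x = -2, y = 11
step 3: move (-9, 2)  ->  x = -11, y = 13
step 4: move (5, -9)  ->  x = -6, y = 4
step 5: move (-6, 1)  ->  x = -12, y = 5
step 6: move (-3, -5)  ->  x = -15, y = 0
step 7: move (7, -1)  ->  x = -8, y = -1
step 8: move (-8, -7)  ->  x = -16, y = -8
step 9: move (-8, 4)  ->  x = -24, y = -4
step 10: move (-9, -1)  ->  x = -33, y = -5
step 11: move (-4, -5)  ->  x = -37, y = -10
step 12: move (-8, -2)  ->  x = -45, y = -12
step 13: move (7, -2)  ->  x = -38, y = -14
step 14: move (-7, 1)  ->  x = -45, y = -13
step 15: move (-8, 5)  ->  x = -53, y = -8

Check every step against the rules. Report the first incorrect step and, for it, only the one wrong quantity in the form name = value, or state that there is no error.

no error

Step 1: x = -2 + (-8) = -10, y = 6 + (0) = 6 — verified.
Step 2: x = -10 + (8) = -2, y = 6 + (5) = 11 — same as recorded.
Step 3: x = -2 + (-9) = -11, y = 11 + (2) = 13 — no discrepancy.
Step 4: x = -11 + (5) = -6, y = 13 + (-9) = 4 — same as recorded.
Step 5: x = -6 + (-6) = -12, y = 4 + (1) = 5 — consistent with the printout.
Step 6: x = -12 + (-3) = -15, y = 5 + (-5) = 0 — verified.
Step 7: x = -15 + (7) = -8, y = 0 + (-1) = -1 — agrees with the printout.
Step 8: x = -8 + (-8) = -16, y = -1 + (-7) = -8 — agrees with the printout.
Step 9: x = -16 + (-8) = -24, y = -8 + (4) = -4 — consistent with the printout.
Step 10: x = -24 + (-9) = -33, y = -4 + (-1) = -5 — confirmed correct.
Step 11: x = -33 + (-4) = -37, y = -5 + (-5) = -10 — confirmed correct.
Step 12: x = -37 + (-8) = -45, y = -10 + (-2) = -12 — confirmed correct.
Step 13: x = -45 + (7) = -38, y = -12 + (-2) = -14 — same as recorded.
Step 14: x = -38 + (-7) = -45, y = -14 + (1) = -13 — matches.
Step 15: x = -45 + (-8) = -53, y = -13 + (5) = -8 — exactly as logged.
The whole run recomputes cleanly — no discrepancies.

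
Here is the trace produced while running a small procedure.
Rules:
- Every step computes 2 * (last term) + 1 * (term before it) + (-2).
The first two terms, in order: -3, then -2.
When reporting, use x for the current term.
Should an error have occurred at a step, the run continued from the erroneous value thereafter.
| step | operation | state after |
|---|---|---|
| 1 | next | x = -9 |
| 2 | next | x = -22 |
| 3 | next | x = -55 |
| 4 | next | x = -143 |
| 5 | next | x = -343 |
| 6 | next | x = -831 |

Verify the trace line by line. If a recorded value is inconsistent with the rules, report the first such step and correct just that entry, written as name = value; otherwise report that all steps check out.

Recomputing the run from the initial state:
step 1: x = -9
step 2: x = -22
step 3: x = -55
step 4: x = -134
step 5: x = -325
step 6: x = -786
The first disagreement with the trace is at step 4, where the value should be x = -134.

step 4, x = -134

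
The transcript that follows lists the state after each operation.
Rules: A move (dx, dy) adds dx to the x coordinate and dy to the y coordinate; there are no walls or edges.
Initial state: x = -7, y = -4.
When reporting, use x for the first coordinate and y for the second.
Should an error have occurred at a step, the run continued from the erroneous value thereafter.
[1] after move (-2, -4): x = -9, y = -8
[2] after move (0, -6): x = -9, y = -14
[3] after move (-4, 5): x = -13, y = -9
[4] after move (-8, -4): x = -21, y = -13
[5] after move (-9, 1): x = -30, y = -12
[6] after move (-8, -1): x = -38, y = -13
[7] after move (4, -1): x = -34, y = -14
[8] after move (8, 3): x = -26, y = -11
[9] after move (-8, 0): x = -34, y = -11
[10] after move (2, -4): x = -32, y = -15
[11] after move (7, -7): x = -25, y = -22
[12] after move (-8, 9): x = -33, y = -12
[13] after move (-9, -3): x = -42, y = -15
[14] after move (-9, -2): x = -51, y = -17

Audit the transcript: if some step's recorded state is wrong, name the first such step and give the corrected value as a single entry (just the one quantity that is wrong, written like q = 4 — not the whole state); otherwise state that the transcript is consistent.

step 12, y = -13

Step 1: x = -7 + (-2) = -9, y = -4 + (-4) = -8 — in agreement.
Step 2: x = -9 + (0) = -9, y = -8 + (-6) = -14 — no discrepancy.
Step 3: x = -9 + (-4) = -13, y = -14 + (5) = -9 — matches.
Step 4: x = -13 + (-8) = -21, y = -9 + (-4) = -13 — checks out.
Step 5: x = -21 + (-9) = -30, y = -13 + (1) = -12 — agrees with the transcript.
Step 6: x = -30 + (-8) = -38, y = -12 + (-1) = -13 — in agreement.
Step 7: x = -38 + (4) = -34, y = -13 + (-1) = -14 — in agreement.
Step 8: x = -34 + (8) = -26, y = -14 + (3) = -11 — agrees with the transcript.
Step 9: x = -26 + (-8) = -34, y = -11 + (0) = -11 — in agreement.
Step 10: x = -34 + (2) = -32, y = -11 + (-4) = -15 — exactly as logged.
Step 11: x = -32 + (7) = -25, y = -15 + (-7) = -22 — matches.
Step 12: x = -25 + (-8) = -33, y = -22 + (9) = -13 — the transcript has a different value.
Step 12 is the first one off; corrected, y = -13.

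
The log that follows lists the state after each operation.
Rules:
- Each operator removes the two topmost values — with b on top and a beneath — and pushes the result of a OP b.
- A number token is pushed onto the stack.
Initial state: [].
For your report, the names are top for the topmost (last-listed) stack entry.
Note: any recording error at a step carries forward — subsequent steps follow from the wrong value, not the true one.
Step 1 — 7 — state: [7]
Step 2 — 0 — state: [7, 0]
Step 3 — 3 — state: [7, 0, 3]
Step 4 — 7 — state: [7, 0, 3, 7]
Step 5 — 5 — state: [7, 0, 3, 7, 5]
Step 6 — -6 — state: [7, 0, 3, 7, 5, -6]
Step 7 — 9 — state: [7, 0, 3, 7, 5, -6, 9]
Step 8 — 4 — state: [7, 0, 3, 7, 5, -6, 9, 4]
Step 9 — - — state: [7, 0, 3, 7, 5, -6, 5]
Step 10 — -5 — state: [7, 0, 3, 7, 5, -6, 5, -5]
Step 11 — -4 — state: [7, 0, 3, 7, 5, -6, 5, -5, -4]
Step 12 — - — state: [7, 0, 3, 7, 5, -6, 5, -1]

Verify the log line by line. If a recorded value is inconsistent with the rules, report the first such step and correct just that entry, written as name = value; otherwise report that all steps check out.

no error

Step 1: push 7: top = 7 — checks out.
Step 2: push 0: top = 0 — same as recorded.
Step 3: push 3: top = 3 — same as recorded.
Step 4: push 7: top = 7 — matches.
Step 5: push 5: top = 5 — matches.
Step 6: push -6: top = -6 — in agreement.
Step 7: push 9: top = 9 — verified.
Step 8: push 4: top = 4 — agrees with the log.
Step 9: 9 - 4 = 5 — verified.
Step 10: push -5: top = -5 — no discrepancy.
Step 11: push -4: top = -4 — no discrepancy.
Step 12: -5 - -4 = -1 — same as recorded.
The recomputation confirms every line.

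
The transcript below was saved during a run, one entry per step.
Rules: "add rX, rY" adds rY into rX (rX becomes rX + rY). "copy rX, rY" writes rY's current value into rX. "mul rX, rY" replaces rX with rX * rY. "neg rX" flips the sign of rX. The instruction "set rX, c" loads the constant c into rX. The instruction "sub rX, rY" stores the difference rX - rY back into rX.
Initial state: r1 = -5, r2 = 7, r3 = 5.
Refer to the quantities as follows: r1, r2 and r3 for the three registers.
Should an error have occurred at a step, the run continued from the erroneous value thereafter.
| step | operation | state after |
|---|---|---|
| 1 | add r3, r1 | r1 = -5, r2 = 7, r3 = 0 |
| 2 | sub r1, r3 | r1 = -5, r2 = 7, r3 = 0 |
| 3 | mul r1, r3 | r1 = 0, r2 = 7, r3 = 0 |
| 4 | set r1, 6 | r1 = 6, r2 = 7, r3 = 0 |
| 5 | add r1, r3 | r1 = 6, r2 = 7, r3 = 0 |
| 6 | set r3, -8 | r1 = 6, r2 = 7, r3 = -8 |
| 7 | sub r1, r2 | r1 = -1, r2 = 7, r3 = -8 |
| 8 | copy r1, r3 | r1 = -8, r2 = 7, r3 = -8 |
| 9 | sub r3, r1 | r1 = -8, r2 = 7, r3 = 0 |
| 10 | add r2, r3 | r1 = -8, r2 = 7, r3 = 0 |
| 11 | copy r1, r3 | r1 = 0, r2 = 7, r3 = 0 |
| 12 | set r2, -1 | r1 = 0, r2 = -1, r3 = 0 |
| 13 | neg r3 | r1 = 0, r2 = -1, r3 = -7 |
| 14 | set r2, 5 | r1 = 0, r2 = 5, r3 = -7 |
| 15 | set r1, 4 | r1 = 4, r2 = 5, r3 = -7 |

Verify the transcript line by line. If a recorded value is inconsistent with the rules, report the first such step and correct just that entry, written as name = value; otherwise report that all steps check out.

Recomputing the run from the initial state:
step 1: r1 = -5, r2 = 7, r3 = 0
step 2: r1 = -5, r2 = 7, r3 = 0
step 3: r1 = 0, r2 = 7, r3 = 0
step 4: r1 = 6, r2 = 7, r3 = 0
step 5: r1 = 6, r2 = 7, r3 = 0
step 6: r1 = 6, r2 = 7, r3 = -8
step 7: r1 = -1, r2 = 7, r3 = -8
step 8: r1 = -8, r2 = 7, r3 = -8
step 9: r1 = -8, r2 = 7, r3 = 0
step 10: r1 = -8, r2 = 7, r3 = 0
step 11: r1 = 0, r2 = 7, r3 = 0
step 12: r1 = 0, r2 = -1, r3 = 0
step 13: r1 = 0, r2 = -1, r3 = 0
step 14: r1 = 0, r2 = 5, r3 = 0
step 15: r1 = 4, r2 = 5, r3 = 0
The first disagreement with the transcript is at step 13, where the value should be r3 = 0.

step 13, r3 = 0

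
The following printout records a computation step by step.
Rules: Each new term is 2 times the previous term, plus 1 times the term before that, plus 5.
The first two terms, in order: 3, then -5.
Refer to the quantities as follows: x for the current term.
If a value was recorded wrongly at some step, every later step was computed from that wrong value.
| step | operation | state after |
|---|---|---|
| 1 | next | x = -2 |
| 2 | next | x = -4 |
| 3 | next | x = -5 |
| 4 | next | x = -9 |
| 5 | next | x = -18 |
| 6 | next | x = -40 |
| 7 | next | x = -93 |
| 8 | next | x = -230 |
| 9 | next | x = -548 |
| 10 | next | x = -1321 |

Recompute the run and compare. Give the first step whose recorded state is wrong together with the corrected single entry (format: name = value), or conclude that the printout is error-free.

Recomputing the run from the initial state:
step 1: x = -2
step 2: x = -4
step 3: x = -5
step 4: x = -9
step 5: x = -18
step 6: x = -40
step 7: x = -93
step 8: x = -221
step 9: x = -530
step 10: x = -1276
The first disagreement with the printout is at step 8, where the value should be x = -221.

step 8, x = -221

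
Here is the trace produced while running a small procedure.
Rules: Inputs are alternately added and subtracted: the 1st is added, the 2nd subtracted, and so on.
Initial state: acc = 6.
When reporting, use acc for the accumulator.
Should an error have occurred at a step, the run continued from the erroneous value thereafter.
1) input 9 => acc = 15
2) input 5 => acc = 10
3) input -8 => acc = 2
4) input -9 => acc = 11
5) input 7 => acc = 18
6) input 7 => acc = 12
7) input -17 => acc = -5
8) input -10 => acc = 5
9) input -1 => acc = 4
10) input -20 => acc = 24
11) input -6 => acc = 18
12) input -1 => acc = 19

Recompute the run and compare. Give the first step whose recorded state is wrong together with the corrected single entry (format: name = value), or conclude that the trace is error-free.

Recomputing the run from the initial state:
step 1: acc = 15
step 2: acc = 10
step 3: acc = 2
step 4: acc = 11
step 5: acc = 18
step 6: acc = 11
step 7: acc = -6
step 8: acc = 4
step 9: acc = 3
step 10: acc = 23
step 11: acc = 17
step 12: acc = 18
The first disagreement with the trace is at step 6, where the value should be acc = 11.

step 6, acc = 11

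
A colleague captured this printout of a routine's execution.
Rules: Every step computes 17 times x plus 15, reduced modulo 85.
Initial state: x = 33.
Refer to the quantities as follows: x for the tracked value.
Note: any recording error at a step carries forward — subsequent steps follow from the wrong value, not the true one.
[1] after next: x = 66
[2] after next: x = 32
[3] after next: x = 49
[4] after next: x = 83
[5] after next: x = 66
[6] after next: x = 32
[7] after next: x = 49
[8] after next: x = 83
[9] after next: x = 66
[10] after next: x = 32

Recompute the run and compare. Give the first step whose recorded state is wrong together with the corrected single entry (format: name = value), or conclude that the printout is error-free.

no error

Step 1: x = (17*33 + 15) mod 85 = 66 — consistent with the printout.
Step 2: x = (17*66 + 15) mod 85 = 32 — no discrepancy.
Step 3: x = (17*32 + 15) mod 85 = 49 — exactly as logged.
Step 4: x = (17*49 + 15) mod 85 = 83 — consistent with the printout.
Step 5: x = (17*83 + 15) mod 85 = 66 — consistent with the printout.
Step 6: x = (17*66 + 15) mod 85 = 32 — consistent with the printout.
Step 7: x = (17*32 + 15) mod 85 = 49 — exactly as logged.
Step 8: x = (17*49 + 15) mod 85 = 83 — verified.
Step 9: x = (17*83 + 15) mod 85 = 66 — agrees with the printout.
Step 10: x = (17*66 + 15) mod 85 = 32 — no discrepancy.
Each recorded entry agrees with the recomputation.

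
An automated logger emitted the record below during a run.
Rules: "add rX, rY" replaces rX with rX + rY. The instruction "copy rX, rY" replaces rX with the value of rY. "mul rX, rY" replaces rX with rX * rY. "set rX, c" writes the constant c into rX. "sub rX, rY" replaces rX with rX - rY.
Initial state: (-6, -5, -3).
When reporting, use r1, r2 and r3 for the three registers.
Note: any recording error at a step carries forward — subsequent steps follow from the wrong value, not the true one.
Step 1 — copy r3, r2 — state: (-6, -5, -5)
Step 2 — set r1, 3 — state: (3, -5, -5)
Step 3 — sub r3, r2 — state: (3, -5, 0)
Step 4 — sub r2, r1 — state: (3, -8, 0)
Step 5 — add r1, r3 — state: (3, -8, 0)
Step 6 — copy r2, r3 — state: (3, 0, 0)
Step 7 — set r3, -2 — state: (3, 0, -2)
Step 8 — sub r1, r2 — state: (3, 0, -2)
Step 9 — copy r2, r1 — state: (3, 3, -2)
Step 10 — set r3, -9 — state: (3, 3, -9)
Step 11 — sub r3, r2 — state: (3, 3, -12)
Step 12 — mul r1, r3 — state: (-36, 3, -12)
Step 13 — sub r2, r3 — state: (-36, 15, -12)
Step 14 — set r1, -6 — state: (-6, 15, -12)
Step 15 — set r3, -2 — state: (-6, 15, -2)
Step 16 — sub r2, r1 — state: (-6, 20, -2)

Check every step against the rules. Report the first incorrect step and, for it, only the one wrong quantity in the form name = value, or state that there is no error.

step 16, r2 = 21

Recomputing the run from the initial state:
step 1: r1 = -6, r2 = -5, r3 = -5
step 2: r1 = 3, r2 = -5, r3 = -5
step 3: r1 = 3, r2 = -5, r3 = 0
step 4: r1 = 3, r2 = -8, r3 = 0
step 5: r1 = 3, r2 = -8, r3 = 0
step 6: r1 = 3, r2 = 0, r3 = 0
step 7: r1 = 3, r2 = 0, r3 = -2
step 8: r1 = 3, r2 = 0, r3 = -2
step 9: r1 = 3, r2 = 3, r3 = -2
step 10: r1 = 3, r2 = 3, r3 = -9
step 11: r1 = 3, r2 = 3, r3 = -12
step 12: r1 = -36, r2 = 3, r3 = -12
step 13: r1 = -36, r2 = 15, r3 = -12
step 14: r1 = -6, r2 = 15, r3 = -12
step 15: r1 = -6, r2 = 15, r3 = -2
step 16: r1 = -6, r2 = 21, r3 = -2
The first disagreement with the record is at step 16, where the value should be r2 = 21.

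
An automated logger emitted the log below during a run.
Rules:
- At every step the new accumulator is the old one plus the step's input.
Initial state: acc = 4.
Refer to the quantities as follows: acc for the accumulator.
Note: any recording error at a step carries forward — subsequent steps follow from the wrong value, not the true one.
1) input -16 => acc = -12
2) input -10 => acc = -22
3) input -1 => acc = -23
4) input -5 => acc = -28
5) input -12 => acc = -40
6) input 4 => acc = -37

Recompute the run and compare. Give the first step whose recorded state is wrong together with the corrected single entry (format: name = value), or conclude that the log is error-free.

step 6, acc = -36

step 1: acc = 4 + -16 = -12 -> agrees with the log
step 2: acc = -12 + -10 = -22 -> checks out
step 3: acc = -22 + -1 = -23 -> consistent with the log
step 4: acc = -23 + -5 = -28 -> confirmed correct
step 5: acc = -28 + -12 = -40 -> checks out
step 6: acc = -40 + 4 = -36 -> the log has a different value
The audit stops at step 6: the recorded entry is wrong and should be acc = -36.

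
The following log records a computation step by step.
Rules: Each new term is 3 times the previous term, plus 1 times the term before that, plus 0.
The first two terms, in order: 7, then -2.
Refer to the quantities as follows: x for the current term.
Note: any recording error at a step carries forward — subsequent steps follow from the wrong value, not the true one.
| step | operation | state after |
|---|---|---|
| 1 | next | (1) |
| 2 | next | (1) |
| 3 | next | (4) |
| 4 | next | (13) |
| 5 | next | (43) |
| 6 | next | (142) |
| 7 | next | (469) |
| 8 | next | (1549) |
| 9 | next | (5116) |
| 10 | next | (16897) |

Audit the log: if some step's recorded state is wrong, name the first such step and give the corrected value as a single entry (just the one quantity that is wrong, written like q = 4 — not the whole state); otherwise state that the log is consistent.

no error

Recomputing the run from the initial state:
step 1: x = 1
step 2: x = 1
step 3: x = 4
step 4: x = 13
step 5: x = 43
step 6: x = 142
step 7: x = 469
step 8: x = 1549
step 9: x = 5116
step 10: x = 16897
This matches the log at every step.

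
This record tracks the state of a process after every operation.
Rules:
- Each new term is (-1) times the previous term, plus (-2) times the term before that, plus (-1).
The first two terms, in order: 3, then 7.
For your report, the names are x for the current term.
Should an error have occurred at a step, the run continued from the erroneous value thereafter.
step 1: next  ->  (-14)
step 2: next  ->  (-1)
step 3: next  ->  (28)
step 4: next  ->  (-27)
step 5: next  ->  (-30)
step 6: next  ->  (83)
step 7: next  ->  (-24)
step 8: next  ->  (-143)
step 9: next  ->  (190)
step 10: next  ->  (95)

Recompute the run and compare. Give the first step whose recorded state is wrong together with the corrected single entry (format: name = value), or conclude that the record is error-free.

1. x = -1*(7) + (-2)*(3) + (-1) = -14 (no discrepancy)
2. x = -1*(-14) + (-2)*(7) + (-1) = -1 (exactly as logged)
3. x = -1*(-1) + (-2)*(-14) + (-1) = 28 (no discrepancy)
4. x = -1*(28) + (-2)*(-1) + (-1) = -27 (in agreement)
5. x = -1*(-27) + (-2)*(28) + (-1) = -30 (verified)
6. x = -1*(-30) + (-2)*(-27) + (-1) = 83 (matches)
7. x = -1*(83) + (-2)*(-30) + (-1) = -24 (no discrepancy)
8. x = -1*(-24) + (-2)*(83) + (-1) = -143 (no discrepancy)
9. x = -1*(-143) + (-2)*(-24) + (-1) = 190 (matches)
10. x = -1*(190) + (-2)*(-143) + (-1) = 95 (matches)
All steps check out; nothing to correct.

no error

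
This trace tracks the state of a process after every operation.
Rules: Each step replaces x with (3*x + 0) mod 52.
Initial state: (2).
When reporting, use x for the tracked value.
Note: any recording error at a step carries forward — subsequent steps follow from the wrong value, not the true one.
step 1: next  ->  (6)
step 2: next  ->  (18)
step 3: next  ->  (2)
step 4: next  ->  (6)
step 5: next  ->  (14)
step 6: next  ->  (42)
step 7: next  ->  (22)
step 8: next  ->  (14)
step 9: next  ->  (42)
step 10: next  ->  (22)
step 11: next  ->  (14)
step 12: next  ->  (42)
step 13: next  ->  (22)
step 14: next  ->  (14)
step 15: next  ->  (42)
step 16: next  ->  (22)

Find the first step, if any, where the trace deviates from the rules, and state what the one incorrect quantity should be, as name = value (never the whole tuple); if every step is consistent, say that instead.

step 5, x = 18

step 1: x = (3*2 + 0) mod 52 = 6 -> same as recorded
step 2: x = (3*6 + 0) mod 52 = 18 -> matches
step 3: x = (3*18 + 0) mod 52 = 2 -> exactly as logged
step 4: x = (3*2 + 0) mod 52 = 6 -> consistent with the trace
step 5: x = (3*6 + 0) mod 52 = 18 -> the recorded entry deviates here
The earliest wrong entry is at step 5: it should read x = 18.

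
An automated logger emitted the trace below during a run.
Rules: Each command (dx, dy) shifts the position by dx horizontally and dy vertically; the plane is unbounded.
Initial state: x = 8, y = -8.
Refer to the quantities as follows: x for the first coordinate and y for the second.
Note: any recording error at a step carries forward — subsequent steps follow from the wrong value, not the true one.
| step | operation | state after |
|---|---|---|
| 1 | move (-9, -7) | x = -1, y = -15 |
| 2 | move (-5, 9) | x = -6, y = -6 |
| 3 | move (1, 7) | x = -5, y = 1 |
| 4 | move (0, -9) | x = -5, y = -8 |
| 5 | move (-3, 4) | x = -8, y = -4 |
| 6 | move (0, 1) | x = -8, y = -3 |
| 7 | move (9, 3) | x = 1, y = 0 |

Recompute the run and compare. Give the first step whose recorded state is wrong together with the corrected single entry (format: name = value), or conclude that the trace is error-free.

no error

step 1: x = 8 + (-9) = -1, y = -8 + (-7) = -15 -> same as recorded
step 2: x = -1 + (-5) = -6, y = -15 + (9) = -6 -> same as recorded
step 3: x = -6 + (1) = -5, y = -6 + (7) = 1 -> matches
step 4: x = -5 + (0) = -5, y = 1 + (-9) = -8 -> checks out
step 5: x = -5 + (-3) = -8, y = -8 + (4) = -4 -> agrees with the trace
step 6: x = -8 + (0) = -8, y = -4 + (1) = -3 -> in agreement
step 7: x = -8 + (9) = 1, y = -3 + (3) = 0 -> in agreement
The whole run recomputes cleanly — no discrepancies.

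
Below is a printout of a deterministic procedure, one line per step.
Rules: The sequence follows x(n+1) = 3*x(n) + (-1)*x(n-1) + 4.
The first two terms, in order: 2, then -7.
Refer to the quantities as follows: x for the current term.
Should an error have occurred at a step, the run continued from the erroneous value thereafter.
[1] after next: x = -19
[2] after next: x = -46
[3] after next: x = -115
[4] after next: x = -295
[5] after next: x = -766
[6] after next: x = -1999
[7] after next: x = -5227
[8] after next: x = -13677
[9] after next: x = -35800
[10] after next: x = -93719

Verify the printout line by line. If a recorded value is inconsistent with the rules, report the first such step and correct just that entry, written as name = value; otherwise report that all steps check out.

step 8, x = -13678

step 1: x = 3*(-7) + (-1)*(2) + (4) = -19 -> agrees with the printout
step 2: x = 3*(-19) + (-1)*(-7) + (4) = -46 -> verified
step 3: x = 3*(-46) + (-1)*(-19) + (4) = -115 -> confirmed correct
step 4: x = 3*(-115) + (-1)*(-46) + (4) = -295 -> agrees with the printout
step 5: x = 3*(-295) + (-1)*(-115) + (4) = -766 -> consistent with the printout
step 6: x = 3*(-766) + (-1)*(-295) + (4) = -1999 -> same as recorded
step 7: x = 3*(-1999) + (-1)*(-766) + (4) = -5227 -> agrees with the printout
step 8: x = 3*(-5227) + (-1)*(-1999) + (4) = -13678 -> this is not what the printout shows
So the first discrepancy is step 8, where the right value is x = -13678.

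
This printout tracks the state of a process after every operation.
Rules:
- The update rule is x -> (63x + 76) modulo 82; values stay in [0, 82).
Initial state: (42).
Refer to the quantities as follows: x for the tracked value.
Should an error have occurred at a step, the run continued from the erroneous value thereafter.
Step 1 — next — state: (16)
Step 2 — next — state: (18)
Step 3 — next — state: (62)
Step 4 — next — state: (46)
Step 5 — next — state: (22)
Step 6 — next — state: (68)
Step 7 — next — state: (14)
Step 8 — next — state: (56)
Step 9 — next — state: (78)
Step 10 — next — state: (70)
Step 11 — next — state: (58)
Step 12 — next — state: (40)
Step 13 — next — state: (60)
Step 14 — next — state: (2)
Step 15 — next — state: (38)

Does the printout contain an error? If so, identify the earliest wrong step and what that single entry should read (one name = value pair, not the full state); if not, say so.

step 13, x = 54

Step 1: x = (63*42 + 76) mod 82 = 16 — matches.
Step 2: x = (63*16 + 76) mod 82 = 18 — in agreement.
Step 3: x = (63*18 + 76) mod 82 = 62 — exactly as logged.
Step 4: x = (63*62 + 76) mod 82 = 46 — agrees with the printout.
Step 5: x = (63*46 + 76) mod 82 = 22 — same as recorded.
Step 6: x = (63*22 + 76) mod 82 = 68 — same as recorded.
Step 7: x = (63*68 + 76) mod 82 = 14 — no discrepancy.
Step 8: x = (63*14 + 76) mod 82 = 56 — in agreement.
Step 9: x = (63*56 + 76) mod 82 = 78 — agrees with the printout.
Step 10: x = (63*78 + 76) mod 82 = 70 — confirmed correct.
Step 11: x = (63*70 + 76) mod 82 = 58 — same as recorded.
Step 12: x = (63*58 + 76) mod 82 = 40 — in agreement.
Step 13: x = (63*40 + 76) mod 82 = 54 — a discrepancy with the printout.
First incorrect step: 13; the correct value is x = 54.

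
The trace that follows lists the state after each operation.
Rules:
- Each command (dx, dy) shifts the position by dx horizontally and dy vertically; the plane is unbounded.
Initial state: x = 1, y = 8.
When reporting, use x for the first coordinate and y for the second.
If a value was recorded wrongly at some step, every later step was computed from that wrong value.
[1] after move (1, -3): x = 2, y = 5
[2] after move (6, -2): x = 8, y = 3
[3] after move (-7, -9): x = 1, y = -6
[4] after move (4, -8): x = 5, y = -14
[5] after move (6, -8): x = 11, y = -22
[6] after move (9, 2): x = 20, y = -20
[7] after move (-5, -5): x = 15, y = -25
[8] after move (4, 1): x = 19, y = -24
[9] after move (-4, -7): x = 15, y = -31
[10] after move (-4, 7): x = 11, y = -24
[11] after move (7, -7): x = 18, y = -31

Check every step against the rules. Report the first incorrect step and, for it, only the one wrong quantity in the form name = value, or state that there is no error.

step 1: x = 1 + (1) = 2, y = 8 + (-3) = 5 -> confirmed correct
step 2: x = 2 + (6) = 8, y = 5 + (-2) = 3 -> consistent with the trace
step 3: x = 8 + (-7) = 1, y = 3 + (-9) = -6 -> checks out
step 4: x = 1 + (4) = 5, y = -6 + (-8) = -14 -> consistent with the trace
step 5: x = 5 + (6) = 11, y = -14 + (-8) = -22 -> in agreement
step 6: x = 11 + (9) = 20, y = -22 + (2) = -20 -> same as recorded
step 7: x = 20 + (-5) = 15, y = -20 + (-5) = -25 -> exactly as logged
step 8: x = 15 + (4) = 19, y = -25 + (1) = -24 -> exactly as logged
step 9: x = 19 + (-4) = 15, y = -24 + (-7) = -31 -> exactly as logged
step 10: x = 15 + (-4) = 11, y = -31 + (7) = -24 -> checks out
step 11: x = 11 + (7) = 18, y = -24 + (-7) = -31 -> no discrepancy
The recomputation confirms every line.

no error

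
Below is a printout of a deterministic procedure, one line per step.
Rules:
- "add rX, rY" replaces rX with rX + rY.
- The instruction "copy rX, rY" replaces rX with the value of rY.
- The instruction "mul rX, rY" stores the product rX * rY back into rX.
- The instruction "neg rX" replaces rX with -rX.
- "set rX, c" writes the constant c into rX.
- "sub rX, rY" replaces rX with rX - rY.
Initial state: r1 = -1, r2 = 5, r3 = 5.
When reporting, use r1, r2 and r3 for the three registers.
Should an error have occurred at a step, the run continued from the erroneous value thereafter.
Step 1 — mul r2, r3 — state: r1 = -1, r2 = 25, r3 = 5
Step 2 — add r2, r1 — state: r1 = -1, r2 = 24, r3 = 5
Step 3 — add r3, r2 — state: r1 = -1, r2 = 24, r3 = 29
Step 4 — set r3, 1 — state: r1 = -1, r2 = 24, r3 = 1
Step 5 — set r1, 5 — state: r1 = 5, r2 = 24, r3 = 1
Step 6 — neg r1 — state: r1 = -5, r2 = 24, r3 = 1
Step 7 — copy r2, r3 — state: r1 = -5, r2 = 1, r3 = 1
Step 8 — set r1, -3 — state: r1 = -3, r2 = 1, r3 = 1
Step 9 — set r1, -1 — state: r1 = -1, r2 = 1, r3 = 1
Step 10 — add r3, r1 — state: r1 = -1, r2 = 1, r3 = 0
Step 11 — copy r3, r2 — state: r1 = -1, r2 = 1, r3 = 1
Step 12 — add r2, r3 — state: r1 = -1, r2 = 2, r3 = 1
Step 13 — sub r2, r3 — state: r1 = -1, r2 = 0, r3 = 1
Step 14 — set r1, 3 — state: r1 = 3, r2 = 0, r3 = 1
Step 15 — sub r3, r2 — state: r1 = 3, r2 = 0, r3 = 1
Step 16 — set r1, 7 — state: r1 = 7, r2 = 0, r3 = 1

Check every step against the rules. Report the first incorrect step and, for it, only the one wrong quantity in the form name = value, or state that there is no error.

step 13, r2 = 1

Recomputing the run from the initial state:
step 1: r1 = -1, r2 = 25, r3 = 5
step 2: r1 = -1, r2 = 24, r3 = 5
step 3: r1 = -1, r2 = 24, r3 = 29
step 4: r1 = -1, r2 = 24, r3 = 1
step 5: r1 = 5, r2 = 24, r3 = 1
step 6: r1 = -5, r2 = 24, r3 = 1
step 7: r1 = -5, r2 = 1, r3 = 1
step 8: r1 = -3, r2 = 1, r3 = 1
step 9: r1 = -1, r2 = 1, r3 = 1
step 10: r1 = -1, r2 = 1, r3 = 0
step 11: r1 = -1, r2 = 1, r3 = 1
step 12: r1 = -1, r2 = 2, r3 = 1
step 13: r1 = -1, r2 = 1, r3 = 1
step 14: r1 = 3, r2 = 1, r3 = 1
step 15: r1 = 3, r2 = 1, r3 = 0
step 16: r1 = 7, r2 = 1, r3 = 0
The first disagreement with the printout is at step 13, where the value should be r2 = 1.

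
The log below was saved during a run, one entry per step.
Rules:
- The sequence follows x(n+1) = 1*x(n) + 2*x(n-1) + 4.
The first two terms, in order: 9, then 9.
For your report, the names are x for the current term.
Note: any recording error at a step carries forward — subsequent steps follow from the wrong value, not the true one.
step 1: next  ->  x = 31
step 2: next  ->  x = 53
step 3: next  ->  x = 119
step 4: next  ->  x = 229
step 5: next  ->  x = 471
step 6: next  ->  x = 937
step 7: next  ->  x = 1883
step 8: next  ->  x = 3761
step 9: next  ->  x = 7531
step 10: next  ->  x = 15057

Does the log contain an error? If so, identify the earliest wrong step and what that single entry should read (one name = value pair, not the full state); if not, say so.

step 6, x = 933

1. x = 1*(9) + (2)*(9) + (4) = 31 (consistent with the log)
2. x = 1*(31) + (2)*(9) + (4) = 53 (no discrepancy)
3. x = 1*(53) + (2)*(31) + (4) = 119 (matches)
4. x = 1*(119) + (2)*(53) + (4) = 229 (in agreement)
5. x = 1*(229) + (2)*(119) + (4) = 471 (exactly as logged)
6. x = 1*(471) + (2)*(229) + (4) = 933 (the log has a different value)
So the first discrepancy is step 6, where the right value is x = 933.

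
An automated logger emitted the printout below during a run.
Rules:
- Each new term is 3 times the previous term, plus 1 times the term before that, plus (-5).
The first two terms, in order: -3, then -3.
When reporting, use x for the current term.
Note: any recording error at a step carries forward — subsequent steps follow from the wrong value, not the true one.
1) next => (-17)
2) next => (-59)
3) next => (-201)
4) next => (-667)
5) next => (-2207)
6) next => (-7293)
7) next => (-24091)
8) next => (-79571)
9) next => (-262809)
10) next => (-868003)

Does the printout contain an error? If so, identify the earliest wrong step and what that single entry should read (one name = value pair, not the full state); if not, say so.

Step 1: x = 3*(-3) + (1)*(-3) + (-5) = -17 — checks out.
Step 2: x = 3*(-17) + (1)*(-3) + (-5) = -59 — confirmed correct.
Step 3: x = 3*(-59) + (1)*(-17) + (-5) = -199 — this is not what the printout shows.
First deviation found at step 3; the corrected entry is x = -199.

step 3, x = -199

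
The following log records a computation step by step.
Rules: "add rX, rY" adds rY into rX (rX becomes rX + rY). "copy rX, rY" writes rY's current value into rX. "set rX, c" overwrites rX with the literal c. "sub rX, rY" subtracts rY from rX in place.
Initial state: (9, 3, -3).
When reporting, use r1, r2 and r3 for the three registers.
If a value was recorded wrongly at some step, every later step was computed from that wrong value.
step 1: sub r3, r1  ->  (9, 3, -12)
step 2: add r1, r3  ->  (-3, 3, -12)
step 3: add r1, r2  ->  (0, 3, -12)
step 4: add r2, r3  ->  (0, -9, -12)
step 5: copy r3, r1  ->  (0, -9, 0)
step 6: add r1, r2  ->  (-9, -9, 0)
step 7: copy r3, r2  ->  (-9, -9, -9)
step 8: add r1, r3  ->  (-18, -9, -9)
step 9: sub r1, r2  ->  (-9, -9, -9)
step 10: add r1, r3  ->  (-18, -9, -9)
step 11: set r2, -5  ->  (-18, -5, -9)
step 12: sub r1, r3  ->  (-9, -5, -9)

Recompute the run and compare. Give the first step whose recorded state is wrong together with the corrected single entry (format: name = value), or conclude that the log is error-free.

no error

Recomputing the run from the initial state:
step 1: r1 = 9, r2 = 3, r3 = -12
step 2: r1 = -3, r2 = 3, r3 = -12
step 3: r1 = 0, r2 = 3, r3 = -12
step 4: r1 = 0, r2 = -9, r3 = -12
step 5: r1 = 0, r2 = -9, r3 = 0
step 6: r1 = -9, r2 = -9, r3 = 0
step 7: r1 = -9, r2 = -9, r3 = -9
step 8: r1 = -18, r2 = -9, r3 = -9
step 9: r1 = -9, r2 = -9, r3 = -9
step 10: r1 = -18, r2 = -9, r3 = -9
step 11: r1 = -18, r2 = -5, r3 = -9
step 12: r1 = -9, r2 = -5, r3 = -9
This matches the log at every step.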